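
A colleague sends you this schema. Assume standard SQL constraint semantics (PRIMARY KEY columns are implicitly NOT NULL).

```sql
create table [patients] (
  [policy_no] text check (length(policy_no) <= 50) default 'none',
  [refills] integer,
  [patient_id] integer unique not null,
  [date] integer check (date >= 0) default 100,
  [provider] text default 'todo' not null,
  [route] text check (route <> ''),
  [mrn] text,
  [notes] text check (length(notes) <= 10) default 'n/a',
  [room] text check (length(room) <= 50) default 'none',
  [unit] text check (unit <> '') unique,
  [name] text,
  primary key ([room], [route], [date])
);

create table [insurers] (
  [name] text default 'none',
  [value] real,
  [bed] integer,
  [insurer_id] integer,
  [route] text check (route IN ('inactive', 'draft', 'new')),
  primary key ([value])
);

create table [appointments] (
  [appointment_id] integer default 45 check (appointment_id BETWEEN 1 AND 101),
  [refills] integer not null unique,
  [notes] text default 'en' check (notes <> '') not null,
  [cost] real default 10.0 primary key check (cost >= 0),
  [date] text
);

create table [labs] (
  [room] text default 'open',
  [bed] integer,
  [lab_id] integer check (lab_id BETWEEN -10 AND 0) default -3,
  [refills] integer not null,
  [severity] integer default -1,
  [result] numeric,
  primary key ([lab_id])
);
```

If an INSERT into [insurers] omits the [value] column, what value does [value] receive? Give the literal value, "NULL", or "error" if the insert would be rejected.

value has no DEFAULT clause.
Omitting it would insert NULL, but it is part of the PRIMARY KEY, so the INSERT fails.

error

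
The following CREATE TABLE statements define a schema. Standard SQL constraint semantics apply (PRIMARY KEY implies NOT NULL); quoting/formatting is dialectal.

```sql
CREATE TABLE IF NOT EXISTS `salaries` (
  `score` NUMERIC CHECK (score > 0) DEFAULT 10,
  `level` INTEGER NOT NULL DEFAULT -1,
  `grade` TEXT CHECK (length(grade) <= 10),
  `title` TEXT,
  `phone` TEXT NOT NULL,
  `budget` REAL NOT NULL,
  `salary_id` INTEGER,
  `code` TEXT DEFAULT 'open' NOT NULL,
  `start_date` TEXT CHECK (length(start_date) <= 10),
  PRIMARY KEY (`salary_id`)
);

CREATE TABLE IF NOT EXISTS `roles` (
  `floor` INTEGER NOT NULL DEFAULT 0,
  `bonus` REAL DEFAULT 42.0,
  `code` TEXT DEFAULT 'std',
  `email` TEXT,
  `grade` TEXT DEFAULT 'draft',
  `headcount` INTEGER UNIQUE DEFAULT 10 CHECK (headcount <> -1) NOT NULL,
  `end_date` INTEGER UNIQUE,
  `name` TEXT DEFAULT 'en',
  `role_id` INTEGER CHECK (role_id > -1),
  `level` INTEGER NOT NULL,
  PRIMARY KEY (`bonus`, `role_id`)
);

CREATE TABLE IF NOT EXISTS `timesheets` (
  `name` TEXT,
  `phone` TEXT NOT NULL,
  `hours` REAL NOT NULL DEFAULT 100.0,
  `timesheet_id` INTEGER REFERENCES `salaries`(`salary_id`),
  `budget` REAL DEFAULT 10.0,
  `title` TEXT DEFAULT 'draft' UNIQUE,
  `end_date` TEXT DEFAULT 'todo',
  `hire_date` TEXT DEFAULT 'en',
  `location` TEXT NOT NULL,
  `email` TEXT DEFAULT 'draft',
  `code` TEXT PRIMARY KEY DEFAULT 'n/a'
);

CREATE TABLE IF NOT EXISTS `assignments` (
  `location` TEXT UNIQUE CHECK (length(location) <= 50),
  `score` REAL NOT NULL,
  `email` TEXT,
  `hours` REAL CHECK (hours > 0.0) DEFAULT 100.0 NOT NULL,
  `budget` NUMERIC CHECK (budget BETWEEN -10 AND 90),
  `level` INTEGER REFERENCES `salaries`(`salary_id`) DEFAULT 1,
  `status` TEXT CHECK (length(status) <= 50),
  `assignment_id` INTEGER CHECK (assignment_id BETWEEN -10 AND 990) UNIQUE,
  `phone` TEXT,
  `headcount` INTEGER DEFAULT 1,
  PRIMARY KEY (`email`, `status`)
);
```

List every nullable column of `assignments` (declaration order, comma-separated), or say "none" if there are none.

- location: CHECK does not forbid NULL (a CHECK constraint passes when its expression is NULL) → nullable.
- score: declared NOT NULL → not nullable.
- email: part of the PRIMARY KEY, which implies NOT NULL → not nullable.
- hours: declared NOT NULL → not nullable.
- budget: CHECK does not forbid NULL (a CHECK constraint passes when its expression is NULL) → nullable.
- level: a foreign key column may be NULL unless separately constrained → nullable.
- status: part of the PRIMARY KEY, which implies NOT NULL → not nullable.
- assignment_id: CHECK does not forbid NULL (a CHECK constraint passes when its expression is NULL) → nullable.
- phone: no NOT NULL constraint applies → nullable.
- headcount: DEFAULT only fills an omitted column; an explicit NULL is still allowed → nullable.

location, budget, level, assignment_id, phone, headcount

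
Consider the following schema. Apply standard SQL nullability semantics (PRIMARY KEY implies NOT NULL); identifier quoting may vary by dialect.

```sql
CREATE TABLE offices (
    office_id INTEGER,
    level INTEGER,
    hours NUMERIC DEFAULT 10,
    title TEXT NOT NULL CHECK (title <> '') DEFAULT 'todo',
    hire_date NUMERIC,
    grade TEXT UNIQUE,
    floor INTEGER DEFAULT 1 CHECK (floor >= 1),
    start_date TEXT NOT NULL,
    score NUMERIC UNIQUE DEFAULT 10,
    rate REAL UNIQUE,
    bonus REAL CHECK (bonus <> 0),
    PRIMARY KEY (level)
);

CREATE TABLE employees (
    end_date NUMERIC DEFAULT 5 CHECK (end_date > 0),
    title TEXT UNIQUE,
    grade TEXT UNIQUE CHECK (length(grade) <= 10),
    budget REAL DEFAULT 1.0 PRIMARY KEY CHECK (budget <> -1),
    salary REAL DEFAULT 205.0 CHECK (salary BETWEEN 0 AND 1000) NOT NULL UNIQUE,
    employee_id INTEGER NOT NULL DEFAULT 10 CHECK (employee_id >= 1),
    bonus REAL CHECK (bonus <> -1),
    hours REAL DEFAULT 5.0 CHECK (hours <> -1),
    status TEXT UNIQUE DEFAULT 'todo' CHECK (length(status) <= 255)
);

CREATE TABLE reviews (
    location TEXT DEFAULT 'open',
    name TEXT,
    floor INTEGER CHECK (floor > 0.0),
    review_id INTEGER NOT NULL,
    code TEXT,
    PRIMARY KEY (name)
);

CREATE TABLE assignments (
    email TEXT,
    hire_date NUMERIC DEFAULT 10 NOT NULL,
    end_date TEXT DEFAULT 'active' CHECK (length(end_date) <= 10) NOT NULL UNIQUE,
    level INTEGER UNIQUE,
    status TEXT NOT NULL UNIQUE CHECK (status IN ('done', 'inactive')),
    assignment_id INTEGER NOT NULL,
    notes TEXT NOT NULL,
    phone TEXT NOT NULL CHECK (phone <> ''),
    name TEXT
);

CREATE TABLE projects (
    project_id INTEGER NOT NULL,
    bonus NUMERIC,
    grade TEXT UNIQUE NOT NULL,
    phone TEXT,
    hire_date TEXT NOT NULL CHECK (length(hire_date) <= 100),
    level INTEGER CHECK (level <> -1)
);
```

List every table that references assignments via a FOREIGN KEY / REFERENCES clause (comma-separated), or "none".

No REFERENCES clause anywhere in the schema names assignments.

none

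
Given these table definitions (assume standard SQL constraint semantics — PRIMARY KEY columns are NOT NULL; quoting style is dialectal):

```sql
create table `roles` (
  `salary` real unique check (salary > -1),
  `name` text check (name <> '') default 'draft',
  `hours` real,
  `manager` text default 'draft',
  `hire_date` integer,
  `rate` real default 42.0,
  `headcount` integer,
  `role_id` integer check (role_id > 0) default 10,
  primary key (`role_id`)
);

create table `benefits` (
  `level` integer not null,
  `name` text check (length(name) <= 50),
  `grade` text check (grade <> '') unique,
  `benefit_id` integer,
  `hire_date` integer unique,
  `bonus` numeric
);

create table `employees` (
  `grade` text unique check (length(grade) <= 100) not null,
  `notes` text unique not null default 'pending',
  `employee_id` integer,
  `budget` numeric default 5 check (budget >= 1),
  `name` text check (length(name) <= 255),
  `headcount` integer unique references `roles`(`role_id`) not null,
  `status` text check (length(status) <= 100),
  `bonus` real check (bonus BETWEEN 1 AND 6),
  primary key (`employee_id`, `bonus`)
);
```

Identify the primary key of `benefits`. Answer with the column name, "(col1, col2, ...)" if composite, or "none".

No column is declared PRIMARY KEY inline, and there is no table-level PRIMARY KEY clause in benefits.

none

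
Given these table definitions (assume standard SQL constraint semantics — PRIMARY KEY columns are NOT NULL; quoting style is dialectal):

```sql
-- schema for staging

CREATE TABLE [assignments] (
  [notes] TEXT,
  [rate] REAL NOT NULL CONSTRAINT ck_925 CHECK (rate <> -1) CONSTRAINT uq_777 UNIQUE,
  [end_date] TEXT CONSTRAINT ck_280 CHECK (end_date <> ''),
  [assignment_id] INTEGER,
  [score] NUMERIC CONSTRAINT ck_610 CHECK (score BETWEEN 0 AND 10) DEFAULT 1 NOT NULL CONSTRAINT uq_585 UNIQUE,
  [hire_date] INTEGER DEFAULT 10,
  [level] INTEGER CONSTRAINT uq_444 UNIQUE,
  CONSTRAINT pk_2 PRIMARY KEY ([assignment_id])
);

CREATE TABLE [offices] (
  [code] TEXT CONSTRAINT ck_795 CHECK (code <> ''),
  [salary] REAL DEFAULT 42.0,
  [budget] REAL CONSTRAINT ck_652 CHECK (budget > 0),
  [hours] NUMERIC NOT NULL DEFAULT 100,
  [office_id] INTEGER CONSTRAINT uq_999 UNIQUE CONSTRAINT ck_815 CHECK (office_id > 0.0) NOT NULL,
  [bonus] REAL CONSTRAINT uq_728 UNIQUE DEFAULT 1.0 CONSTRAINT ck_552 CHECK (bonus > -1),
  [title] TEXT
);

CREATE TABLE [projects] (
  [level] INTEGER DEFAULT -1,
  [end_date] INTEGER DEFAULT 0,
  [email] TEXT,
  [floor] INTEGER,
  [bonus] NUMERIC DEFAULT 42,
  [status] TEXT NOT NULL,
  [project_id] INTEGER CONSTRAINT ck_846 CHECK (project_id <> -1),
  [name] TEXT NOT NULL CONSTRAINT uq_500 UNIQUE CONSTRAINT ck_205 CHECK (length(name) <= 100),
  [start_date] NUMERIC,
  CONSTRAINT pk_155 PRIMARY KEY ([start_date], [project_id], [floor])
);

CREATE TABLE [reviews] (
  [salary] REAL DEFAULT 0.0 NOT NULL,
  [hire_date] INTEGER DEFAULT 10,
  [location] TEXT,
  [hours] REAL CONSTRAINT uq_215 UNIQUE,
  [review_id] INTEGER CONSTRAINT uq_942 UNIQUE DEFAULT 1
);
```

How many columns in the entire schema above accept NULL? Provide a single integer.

assignments: 4 nullable (notes, end_date, hire_date, level — PK (assignment_id) and explicit NOT NULL columns excluded).
offices: 5 nullable (code, salary, budget, bonus, title — PK none and explicit NOT NULL columns excluded).
projects: 4 nullable (level, end_date, email, bonus — PK (start_date, project_id, floor) and explicit NOT NULL columns excluded).
reviews: 4 nullable (hire_date, location, hours, review_id — PK none and explicit NOT NULL columns excluded).
Total: 4 + 5 + 4 + 4 = 17.

17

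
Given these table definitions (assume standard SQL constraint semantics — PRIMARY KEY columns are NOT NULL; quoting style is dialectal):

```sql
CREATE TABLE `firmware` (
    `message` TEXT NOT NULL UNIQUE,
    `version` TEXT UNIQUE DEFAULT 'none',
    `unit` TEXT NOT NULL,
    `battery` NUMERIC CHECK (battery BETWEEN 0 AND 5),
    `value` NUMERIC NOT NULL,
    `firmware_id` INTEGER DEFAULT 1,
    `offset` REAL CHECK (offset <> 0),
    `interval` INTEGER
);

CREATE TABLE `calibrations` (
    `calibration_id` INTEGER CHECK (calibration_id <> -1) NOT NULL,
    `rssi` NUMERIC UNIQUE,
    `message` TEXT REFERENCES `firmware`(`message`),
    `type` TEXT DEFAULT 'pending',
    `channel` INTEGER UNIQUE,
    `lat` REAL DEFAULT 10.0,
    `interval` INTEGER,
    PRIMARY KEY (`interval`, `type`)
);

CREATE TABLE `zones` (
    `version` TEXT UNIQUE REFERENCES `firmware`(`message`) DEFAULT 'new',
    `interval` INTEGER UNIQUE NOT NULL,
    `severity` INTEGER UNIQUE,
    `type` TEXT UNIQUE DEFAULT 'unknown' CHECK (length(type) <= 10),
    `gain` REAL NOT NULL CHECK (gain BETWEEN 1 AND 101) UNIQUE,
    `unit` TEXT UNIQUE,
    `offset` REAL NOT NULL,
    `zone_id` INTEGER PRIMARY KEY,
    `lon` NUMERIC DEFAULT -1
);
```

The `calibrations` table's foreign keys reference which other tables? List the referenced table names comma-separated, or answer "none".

firmware

- message REFERENCES firmware(message).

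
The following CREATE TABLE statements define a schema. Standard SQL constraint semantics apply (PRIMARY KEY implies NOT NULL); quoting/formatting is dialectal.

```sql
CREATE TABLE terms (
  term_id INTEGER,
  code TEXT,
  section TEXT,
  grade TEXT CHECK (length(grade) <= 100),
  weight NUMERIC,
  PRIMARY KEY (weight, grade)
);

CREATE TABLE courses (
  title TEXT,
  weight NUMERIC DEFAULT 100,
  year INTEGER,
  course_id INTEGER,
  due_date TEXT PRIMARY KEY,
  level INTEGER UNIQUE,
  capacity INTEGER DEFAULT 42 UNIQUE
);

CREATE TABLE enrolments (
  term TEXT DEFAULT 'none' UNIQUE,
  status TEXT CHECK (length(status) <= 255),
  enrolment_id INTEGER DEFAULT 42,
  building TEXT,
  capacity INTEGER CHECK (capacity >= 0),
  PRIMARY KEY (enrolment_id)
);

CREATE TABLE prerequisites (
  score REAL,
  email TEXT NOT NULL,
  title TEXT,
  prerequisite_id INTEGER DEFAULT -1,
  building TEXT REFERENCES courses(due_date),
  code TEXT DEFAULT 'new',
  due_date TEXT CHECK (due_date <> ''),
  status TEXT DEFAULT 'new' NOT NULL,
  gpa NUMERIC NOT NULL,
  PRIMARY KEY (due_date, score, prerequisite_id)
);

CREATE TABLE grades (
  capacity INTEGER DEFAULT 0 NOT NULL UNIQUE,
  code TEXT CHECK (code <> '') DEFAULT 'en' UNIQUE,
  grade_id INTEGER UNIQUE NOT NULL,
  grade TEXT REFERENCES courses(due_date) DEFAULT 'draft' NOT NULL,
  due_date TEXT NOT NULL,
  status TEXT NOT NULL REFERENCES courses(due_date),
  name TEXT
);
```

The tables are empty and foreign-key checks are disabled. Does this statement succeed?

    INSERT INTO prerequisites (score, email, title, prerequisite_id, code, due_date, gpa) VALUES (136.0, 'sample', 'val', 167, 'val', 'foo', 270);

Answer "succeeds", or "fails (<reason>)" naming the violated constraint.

NOT NULL columns: due_date is supplied; email is supplied; gpa is supplied; prerequisite_id is supplied; score is supplied; status defaults to 'new'.
CHECK constraints: 'foo' satisfies (due_date <> '').
No constraint is violated.

succeeds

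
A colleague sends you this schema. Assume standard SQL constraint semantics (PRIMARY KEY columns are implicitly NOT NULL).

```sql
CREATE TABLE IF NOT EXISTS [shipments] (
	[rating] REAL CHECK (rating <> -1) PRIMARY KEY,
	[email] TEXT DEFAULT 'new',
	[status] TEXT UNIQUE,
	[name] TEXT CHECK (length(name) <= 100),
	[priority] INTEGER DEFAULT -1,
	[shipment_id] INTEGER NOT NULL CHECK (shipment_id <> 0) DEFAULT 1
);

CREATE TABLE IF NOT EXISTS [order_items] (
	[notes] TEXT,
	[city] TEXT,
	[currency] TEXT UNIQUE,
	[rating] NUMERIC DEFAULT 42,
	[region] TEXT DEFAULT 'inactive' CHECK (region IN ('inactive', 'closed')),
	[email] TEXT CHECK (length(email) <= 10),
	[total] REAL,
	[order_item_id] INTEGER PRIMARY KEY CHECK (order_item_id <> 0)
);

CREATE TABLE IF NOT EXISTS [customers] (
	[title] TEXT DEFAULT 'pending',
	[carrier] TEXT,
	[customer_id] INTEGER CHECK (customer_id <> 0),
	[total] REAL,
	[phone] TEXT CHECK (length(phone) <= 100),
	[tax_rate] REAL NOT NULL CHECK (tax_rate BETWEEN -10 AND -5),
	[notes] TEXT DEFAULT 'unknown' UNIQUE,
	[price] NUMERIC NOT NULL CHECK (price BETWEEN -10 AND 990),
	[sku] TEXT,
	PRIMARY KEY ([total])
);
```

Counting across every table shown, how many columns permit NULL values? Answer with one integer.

17

shipments: 4 nullable (email, status, name, priority — PK (rating) and explicit NOT NULL columns excluded).
order_items: 7 nullable (notes, city, currency, rating, region, email, total — PK (order_item_id) and explicit NOT NULL columns excluded).
customers: 6 nullable (title, carrier, customer_id, phone, notes, sku — PK (total) and explicit NOT NULL columns excluded).
Total: 4 + 7 + 6 = 17.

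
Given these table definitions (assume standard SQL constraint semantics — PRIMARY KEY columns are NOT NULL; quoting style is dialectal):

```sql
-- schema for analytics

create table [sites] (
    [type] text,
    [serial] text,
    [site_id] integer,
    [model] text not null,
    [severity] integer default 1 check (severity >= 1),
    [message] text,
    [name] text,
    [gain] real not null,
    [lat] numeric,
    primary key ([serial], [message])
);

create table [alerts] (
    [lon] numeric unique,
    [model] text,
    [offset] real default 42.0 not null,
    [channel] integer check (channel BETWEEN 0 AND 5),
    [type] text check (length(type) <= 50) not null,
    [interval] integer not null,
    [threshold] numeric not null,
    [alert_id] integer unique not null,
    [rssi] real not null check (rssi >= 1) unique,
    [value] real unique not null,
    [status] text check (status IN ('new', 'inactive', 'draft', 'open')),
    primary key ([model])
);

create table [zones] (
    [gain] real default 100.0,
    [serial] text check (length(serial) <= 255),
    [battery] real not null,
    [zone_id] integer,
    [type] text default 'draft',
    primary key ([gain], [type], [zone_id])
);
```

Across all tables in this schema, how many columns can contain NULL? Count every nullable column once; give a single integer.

sites: 5 nullable (type, site_id, severity, name, lat — PK (serial, message) and explicit NOT NULL columns excluded).
alerts: 3 nullable (lon, channel, status — PK (model) and explicit NOT NULL columns excluded).
zones: 1 nullable (serial — PK (gain, type, zone_id) and explicit NOT NULL columns excluded).
Total: 5 + 3 + 1 = 9.

9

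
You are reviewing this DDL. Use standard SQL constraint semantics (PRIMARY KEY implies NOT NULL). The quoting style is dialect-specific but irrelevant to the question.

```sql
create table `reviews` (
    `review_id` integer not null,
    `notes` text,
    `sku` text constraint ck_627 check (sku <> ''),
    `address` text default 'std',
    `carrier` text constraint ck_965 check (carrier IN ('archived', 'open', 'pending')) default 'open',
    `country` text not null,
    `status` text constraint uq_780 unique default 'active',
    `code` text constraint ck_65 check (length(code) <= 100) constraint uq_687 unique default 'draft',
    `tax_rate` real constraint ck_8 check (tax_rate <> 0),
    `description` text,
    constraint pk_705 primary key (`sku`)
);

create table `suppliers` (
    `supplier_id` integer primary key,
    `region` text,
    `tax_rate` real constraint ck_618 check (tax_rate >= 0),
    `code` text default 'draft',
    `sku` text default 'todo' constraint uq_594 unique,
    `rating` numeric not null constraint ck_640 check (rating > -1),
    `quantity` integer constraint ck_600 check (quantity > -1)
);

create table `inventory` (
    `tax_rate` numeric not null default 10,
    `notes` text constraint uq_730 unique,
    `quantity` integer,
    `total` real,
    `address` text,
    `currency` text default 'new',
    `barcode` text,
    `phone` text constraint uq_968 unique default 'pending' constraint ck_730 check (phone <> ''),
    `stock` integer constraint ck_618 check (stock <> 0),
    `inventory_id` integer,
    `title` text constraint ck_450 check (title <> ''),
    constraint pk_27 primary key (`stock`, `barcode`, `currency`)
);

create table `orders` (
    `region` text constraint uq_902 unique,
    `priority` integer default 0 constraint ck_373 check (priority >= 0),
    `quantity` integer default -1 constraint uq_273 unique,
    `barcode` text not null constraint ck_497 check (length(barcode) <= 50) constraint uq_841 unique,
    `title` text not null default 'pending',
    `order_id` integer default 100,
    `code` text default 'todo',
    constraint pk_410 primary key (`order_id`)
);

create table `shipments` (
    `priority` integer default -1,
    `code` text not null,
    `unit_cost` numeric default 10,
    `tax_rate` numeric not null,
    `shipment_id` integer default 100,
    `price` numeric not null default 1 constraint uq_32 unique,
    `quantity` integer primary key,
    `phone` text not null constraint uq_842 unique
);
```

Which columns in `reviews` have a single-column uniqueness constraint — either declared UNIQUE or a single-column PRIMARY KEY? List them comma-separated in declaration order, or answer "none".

- review_id: no UNIQUE or single-column PK constraint.
- notes: no UNIQUE or single-column PK constraint.
- sku: single-column PRIMARY KEY → unique.
- address: no UNIQUE or single-column PK constraint.
- carrier: no UNIQUE or single-column PK constraint.
- country: no UNIQUE or single-column PK constraint.
- status: declared UNIQUE → unique.
- code: declared UNIQUE → unique.
- tax_rate: no UNIQUE or single-column PK constraint.
- description: no UNIQUE or single-column PK constraint.

sku, status, code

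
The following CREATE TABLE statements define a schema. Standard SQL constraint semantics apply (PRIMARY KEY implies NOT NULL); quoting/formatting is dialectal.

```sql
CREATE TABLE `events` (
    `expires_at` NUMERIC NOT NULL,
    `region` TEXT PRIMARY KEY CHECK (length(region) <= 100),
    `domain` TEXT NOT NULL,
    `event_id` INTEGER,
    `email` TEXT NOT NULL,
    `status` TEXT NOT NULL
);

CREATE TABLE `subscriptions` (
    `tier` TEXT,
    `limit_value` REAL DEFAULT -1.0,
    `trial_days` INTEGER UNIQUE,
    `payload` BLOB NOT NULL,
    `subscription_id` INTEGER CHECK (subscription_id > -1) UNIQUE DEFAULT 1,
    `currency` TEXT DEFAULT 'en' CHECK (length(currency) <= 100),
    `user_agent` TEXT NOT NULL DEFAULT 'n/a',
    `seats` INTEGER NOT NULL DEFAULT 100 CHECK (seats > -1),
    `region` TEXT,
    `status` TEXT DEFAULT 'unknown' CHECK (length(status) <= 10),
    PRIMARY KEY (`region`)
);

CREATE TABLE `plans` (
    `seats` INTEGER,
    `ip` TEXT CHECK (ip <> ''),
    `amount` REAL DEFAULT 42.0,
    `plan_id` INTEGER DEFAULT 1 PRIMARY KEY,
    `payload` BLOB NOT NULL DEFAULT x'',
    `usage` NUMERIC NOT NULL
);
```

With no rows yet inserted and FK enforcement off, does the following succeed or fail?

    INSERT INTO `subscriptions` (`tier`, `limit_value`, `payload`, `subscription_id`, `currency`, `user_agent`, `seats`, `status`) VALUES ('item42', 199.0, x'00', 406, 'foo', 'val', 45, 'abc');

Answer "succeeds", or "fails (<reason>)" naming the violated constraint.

fails (NOT NULL on region)

region is omitted from the column list and has no DEFAULT, so it would receive NULL.
But region is part of the PRIMARY KEY (implied NOT NULL).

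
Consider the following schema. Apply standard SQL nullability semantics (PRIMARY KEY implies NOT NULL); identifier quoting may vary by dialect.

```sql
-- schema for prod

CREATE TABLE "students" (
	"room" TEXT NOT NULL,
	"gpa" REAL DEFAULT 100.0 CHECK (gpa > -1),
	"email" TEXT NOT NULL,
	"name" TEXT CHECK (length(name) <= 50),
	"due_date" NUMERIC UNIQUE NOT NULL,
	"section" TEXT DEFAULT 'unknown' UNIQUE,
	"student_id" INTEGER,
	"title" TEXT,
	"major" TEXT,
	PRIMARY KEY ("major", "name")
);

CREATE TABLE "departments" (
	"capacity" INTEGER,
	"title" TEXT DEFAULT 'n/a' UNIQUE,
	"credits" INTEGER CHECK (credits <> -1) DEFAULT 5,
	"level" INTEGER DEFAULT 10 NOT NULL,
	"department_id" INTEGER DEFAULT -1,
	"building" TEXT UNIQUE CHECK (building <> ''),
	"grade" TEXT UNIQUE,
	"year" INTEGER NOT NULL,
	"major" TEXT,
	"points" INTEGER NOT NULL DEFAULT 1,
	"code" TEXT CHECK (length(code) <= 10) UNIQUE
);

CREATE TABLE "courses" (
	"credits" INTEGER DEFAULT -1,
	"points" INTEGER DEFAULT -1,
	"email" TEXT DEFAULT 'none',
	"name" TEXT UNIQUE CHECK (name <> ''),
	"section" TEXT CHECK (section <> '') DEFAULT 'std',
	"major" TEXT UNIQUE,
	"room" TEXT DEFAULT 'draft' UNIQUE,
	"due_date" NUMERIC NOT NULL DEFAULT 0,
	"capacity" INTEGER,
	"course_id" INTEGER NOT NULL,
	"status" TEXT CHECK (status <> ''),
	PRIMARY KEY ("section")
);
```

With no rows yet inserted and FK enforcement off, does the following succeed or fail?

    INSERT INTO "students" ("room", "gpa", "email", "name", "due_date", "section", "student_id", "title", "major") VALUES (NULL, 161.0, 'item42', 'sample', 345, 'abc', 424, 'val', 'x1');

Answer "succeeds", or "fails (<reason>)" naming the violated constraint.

room is explicitly set to NULL, but room is declared NOT NULL.

fails (NOT NULL on room)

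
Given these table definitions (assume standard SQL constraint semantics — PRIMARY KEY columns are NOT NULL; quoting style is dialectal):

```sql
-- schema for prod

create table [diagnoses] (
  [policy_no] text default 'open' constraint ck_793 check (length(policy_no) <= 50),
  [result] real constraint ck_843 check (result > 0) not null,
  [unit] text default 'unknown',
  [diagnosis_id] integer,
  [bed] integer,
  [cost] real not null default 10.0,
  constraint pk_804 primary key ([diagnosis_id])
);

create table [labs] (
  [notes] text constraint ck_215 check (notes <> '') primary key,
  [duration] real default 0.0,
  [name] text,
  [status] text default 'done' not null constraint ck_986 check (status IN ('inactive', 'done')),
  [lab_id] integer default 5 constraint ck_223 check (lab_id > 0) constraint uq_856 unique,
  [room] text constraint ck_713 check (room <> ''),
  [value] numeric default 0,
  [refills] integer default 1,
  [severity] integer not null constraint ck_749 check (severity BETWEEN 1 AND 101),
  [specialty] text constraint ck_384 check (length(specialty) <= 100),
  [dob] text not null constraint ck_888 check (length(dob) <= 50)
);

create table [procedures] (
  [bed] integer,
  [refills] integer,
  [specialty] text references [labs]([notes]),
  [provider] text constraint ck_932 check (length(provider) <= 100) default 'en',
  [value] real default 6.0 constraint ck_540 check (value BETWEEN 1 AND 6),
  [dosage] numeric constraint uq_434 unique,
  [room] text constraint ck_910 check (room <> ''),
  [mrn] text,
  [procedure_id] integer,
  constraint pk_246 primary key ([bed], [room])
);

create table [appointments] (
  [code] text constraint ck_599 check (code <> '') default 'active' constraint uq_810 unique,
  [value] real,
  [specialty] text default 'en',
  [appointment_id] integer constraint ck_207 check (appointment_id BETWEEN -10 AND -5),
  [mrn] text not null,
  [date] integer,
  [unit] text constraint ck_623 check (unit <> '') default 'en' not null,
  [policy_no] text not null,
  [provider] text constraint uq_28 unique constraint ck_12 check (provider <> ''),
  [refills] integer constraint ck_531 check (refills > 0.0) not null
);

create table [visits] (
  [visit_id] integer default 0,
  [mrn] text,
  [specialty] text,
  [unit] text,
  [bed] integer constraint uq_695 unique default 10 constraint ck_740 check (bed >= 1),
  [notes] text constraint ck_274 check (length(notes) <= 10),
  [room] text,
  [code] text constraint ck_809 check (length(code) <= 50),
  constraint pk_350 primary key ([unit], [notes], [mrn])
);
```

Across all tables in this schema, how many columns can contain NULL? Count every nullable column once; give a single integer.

28

diagnoses: 3 nullable (policy_no, unit, bed — PK (diagnosis_id) and explicit NOT NULL columns excluded).
labs: 7 nullable (duration, name, lab_id, room, value, refills, specialty — PK (notes) and explicit NOT NULL columns excluded).
procedures: 7 nullable (refills, specialty, provider, value, dosage, mrn, procedure_id — PK (bed, room) and explicit NOT NULL columns excluded).
appointments: 6 nullable (code, value, specialty, appointment_id, date, provider — PK none and explicit NOT NULL columns excluded).
visits: 5 nullable (visit_id, specialty, bed, room, code — PK (unit, notes, mrn) and explicit NOT NULL columns excluded).
Total: 3 + 7 + 7 + 6 + 5 = 28.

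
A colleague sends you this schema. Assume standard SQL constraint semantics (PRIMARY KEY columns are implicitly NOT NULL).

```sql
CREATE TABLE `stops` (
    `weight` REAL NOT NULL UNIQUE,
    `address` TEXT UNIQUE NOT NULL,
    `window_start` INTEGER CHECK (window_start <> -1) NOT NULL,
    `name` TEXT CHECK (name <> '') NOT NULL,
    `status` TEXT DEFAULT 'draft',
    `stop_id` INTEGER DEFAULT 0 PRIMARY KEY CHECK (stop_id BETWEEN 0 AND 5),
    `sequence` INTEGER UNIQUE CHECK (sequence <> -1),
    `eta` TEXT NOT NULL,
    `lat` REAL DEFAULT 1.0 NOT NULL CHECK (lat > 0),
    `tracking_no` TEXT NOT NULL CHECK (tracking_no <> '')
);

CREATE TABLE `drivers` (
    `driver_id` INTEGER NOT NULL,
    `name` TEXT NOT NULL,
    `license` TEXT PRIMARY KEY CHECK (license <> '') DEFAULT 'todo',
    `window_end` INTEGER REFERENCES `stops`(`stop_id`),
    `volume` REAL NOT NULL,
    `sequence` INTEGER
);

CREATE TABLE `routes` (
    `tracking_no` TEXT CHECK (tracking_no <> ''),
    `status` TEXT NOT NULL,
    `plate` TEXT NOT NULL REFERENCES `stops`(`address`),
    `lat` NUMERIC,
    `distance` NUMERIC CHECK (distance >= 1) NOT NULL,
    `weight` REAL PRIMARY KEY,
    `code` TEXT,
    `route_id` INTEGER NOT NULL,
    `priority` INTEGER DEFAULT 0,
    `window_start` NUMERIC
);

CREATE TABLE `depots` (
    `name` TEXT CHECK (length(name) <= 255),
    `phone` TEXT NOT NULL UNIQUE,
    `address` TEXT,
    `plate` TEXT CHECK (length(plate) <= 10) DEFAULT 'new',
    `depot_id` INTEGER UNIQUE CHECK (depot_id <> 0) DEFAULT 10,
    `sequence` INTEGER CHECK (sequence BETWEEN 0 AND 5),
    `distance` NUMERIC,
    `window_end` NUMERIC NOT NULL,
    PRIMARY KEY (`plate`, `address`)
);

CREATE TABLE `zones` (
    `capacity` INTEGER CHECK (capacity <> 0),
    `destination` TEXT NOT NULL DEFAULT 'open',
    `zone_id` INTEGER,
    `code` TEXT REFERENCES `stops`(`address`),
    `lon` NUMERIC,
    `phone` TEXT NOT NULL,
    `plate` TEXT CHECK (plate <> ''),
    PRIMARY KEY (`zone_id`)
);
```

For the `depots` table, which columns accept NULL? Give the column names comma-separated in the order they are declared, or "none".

name, depot_id, sequence, distance

- name: CHECK does not forbid NULL (a CHECK constraint passes when its expression is NULL) → nullable.
- phone: declared NOT NULL → not nullable.
- address: part of the PRIMARY KEY, which implies NOT NULL → not nullable.
- plate: part of the PRIMARY KEY, which implies NOT NULL → not nullable.
- depot_id: CHECK does not forbid NULL (a CHECK constraint passes when its expression is NULL) → nullable.
- sequence: CHECK does not forbid NULL (a CHECK constraint passes when its expression is NULL) → nullable.
- distance: no NOT NULL constraint applies → nullable.
- window_end: declared NOT NULL → not nullable.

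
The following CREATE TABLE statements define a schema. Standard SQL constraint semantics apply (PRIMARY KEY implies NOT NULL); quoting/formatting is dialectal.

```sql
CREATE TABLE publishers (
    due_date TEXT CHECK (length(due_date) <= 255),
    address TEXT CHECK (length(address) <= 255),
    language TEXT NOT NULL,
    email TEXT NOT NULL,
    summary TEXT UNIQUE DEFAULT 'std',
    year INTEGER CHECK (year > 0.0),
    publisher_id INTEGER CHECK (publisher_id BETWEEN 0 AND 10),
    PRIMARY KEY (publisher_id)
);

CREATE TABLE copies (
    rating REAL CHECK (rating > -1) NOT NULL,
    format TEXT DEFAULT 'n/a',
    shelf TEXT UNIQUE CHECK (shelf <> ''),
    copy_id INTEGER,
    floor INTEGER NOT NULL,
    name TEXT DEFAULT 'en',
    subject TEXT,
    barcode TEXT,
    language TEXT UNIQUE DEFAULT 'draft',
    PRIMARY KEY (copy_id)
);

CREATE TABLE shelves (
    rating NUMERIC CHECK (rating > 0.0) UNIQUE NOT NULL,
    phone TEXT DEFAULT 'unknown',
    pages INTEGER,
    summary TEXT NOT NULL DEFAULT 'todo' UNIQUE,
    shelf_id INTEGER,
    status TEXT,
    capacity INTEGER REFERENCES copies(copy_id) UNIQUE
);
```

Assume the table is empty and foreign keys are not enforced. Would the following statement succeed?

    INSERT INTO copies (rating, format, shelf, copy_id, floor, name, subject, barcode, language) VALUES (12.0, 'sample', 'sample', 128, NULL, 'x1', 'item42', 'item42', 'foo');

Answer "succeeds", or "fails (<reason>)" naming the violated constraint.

fails (NOT NULL on floor)

floor is explicitly set to NULL, but floor is declared NOT NULL.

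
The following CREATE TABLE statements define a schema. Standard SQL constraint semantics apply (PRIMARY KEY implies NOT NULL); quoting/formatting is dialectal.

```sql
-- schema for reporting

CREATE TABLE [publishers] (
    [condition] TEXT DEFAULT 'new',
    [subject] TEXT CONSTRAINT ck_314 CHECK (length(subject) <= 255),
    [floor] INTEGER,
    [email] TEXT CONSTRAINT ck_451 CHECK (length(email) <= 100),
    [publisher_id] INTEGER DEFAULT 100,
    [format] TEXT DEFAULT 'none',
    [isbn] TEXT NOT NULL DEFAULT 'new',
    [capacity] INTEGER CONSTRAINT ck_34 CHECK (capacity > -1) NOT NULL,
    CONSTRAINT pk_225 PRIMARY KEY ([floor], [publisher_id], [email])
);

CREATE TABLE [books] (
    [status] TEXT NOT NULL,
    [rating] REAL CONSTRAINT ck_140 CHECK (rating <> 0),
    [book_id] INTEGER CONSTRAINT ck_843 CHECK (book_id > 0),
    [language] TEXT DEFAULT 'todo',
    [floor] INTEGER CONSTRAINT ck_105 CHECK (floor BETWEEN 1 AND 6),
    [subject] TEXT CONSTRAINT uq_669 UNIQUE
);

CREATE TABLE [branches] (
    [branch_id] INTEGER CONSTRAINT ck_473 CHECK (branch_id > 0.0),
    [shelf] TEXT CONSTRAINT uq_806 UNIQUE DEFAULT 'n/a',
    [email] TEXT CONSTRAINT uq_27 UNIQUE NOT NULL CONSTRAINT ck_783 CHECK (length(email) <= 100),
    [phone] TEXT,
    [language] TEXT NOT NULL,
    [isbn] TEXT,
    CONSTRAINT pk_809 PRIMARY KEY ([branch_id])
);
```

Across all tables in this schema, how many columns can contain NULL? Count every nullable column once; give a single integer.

11

publishers: 3 nullable (condition, subject, format — PK (floor, publisher_id, email) and explicit NOT NULL columns excluded).
books: 5 nullable (rating, book_id, language, floor, subject — PK none and explicit NOT NULL columns excluded).
branches: 3 nullable (shelf, phone, isbn — PK (branch_id) and explicit NOT NULL columns excluded).
Total: 3 + 5 + 3 = 11.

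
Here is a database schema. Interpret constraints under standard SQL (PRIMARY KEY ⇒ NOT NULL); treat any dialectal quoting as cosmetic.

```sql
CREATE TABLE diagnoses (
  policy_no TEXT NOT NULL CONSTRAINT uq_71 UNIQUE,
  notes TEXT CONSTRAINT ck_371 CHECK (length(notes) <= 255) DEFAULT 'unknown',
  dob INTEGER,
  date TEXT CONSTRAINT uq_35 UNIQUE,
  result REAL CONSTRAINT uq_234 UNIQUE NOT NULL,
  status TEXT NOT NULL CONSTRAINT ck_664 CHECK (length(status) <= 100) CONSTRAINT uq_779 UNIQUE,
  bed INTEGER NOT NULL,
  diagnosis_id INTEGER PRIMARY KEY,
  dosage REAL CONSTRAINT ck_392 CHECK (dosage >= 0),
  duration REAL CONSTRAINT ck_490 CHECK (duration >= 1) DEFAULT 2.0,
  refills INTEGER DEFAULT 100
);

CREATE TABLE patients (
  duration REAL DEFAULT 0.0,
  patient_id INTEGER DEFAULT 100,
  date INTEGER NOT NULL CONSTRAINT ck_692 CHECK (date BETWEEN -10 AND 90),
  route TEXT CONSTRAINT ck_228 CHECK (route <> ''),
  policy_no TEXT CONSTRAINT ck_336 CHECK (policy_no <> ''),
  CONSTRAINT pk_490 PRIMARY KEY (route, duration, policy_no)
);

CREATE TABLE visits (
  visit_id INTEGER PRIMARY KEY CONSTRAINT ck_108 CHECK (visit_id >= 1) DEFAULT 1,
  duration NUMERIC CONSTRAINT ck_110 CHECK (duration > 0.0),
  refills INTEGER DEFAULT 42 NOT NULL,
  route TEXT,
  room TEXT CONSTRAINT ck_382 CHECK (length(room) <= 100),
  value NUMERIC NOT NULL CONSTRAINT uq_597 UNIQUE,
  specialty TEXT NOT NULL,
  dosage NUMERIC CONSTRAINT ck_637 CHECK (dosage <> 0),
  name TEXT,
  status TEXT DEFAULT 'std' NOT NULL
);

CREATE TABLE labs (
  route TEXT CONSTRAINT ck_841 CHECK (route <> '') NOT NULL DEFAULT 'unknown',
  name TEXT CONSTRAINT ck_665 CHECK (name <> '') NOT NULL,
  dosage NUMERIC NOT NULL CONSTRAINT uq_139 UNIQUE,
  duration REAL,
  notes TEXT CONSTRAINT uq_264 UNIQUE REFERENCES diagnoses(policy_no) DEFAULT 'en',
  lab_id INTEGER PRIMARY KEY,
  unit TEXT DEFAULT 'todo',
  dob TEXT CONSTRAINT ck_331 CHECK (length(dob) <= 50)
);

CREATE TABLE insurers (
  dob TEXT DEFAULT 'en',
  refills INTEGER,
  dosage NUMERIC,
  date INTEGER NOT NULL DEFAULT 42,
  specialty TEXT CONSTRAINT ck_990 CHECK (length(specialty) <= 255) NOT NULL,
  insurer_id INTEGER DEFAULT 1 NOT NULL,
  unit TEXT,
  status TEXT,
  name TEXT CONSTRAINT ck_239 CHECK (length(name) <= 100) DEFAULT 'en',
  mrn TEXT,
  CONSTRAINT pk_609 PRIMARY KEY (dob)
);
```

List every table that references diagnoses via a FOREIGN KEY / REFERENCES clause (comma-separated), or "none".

labs

- labs.notes references diagnoses(policy_no).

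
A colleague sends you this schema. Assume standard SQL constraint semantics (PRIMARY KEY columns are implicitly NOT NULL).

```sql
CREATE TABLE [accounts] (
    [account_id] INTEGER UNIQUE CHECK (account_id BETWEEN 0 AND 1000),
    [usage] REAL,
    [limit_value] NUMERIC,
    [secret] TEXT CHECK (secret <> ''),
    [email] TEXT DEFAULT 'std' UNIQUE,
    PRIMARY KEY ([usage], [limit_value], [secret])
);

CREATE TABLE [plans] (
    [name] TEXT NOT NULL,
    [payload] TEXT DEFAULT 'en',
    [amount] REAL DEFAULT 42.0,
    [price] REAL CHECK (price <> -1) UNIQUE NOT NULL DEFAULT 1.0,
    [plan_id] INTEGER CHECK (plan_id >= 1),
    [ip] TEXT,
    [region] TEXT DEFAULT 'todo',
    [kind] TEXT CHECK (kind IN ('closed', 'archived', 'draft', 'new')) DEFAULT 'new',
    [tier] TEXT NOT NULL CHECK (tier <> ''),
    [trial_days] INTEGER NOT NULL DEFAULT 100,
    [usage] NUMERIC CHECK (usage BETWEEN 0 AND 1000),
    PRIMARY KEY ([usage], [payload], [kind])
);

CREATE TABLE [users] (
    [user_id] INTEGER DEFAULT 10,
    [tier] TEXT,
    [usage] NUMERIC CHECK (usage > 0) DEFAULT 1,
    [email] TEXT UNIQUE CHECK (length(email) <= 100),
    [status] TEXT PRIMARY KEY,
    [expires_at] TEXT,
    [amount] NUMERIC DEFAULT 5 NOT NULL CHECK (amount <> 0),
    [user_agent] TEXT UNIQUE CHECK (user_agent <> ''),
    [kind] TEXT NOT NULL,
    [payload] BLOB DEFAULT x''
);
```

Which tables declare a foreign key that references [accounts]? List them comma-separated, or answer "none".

none

No REFERENCES clause anywhere in the schema names accounts.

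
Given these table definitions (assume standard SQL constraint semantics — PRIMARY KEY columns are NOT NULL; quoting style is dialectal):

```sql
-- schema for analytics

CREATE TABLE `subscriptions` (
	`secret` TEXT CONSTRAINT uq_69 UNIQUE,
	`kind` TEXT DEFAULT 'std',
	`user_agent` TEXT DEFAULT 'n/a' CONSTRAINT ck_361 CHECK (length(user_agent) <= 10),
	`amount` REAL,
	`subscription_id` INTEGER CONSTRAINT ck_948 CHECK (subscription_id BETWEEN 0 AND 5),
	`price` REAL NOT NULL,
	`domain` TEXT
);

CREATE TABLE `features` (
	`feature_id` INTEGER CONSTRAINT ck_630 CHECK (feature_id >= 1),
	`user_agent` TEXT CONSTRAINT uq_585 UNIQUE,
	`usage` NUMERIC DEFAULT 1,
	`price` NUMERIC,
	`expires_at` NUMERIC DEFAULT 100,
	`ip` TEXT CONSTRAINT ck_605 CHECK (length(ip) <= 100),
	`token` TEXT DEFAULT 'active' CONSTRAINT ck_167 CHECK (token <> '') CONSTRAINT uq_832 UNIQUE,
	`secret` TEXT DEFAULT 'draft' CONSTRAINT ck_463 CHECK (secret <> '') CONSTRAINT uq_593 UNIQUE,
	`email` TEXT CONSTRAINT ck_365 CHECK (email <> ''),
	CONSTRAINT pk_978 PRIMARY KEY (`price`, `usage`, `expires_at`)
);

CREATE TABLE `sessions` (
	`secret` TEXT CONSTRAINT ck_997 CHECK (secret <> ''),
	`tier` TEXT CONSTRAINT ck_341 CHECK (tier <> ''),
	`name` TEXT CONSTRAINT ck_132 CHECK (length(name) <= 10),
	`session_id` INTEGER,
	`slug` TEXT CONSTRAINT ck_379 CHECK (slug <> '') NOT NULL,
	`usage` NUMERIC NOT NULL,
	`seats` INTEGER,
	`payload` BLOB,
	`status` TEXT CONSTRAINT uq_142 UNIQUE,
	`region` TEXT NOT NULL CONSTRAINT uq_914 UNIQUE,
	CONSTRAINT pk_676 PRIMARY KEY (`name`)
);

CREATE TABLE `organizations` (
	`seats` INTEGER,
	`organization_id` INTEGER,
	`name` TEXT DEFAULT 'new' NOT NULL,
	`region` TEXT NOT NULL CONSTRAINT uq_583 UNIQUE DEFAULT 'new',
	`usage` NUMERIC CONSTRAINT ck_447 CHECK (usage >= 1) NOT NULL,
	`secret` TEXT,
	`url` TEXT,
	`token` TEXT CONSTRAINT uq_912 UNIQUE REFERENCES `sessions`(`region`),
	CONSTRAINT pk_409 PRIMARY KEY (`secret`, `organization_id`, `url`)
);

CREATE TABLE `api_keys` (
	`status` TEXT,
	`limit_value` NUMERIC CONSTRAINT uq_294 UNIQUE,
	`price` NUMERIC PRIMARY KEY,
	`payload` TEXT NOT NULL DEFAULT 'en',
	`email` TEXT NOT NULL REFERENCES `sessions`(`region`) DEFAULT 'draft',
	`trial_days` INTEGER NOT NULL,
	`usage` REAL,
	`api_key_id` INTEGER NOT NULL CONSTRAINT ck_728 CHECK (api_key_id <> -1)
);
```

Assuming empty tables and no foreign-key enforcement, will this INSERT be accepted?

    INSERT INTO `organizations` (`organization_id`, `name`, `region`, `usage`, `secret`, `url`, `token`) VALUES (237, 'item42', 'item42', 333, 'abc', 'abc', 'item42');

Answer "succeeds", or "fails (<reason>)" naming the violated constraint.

succeeds

NOT NULL columns: name is supplied; organization_id is supplied; region is supplied; secret is supplied; url is supplied; usage is supplied.
CHECK constraints: 333 satisfies (usage >= 1).
No constraint is violated.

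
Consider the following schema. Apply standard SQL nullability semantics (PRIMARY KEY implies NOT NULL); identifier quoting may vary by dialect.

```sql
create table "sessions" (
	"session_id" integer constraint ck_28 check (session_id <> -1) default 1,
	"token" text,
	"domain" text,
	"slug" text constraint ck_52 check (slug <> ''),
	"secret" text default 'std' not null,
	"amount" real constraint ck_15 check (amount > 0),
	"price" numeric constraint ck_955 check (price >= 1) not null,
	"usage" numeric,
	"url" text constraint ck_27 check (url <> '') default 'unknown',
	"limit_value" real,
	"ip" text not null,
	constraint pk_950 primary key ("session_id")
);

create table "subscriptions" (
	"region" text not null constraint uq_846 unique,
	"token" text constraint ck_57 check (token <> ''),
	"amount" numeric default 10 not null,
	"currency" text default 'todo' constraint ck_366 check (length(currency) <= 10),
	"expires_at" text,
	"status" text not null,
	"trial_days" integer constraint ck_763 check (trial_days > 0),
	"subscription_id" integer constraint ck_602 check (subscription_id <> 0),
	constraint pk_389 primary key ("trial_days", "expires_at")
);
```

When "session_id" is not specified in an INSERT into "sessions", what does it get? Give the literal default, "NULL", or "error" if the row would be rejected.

session_id has an explicit DEFAULT 1.
When the column is omitted from an INSERT, that default is used.

1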